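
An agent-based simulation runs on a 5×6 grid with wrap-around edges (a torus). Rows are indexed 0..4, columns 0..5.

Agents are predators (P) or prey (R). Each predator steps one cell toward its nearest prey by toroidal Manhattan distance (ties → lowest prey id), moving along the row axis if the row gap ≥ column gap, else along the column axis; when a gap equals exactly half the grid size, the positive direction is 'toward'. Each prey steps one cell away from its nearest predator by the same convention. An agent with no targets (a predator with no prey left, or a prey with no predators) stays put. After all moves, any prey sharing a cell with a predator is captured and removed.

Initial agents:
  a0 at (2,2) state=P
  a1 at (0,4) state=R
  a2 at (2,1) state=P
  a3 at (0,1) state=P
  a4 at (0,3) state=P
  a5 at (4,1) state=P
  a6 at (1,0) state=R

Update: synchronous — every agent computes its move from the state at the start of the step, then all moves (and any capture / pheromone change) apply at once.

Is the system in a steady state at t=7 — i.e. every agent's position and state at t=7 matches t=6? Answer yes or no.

yes

t=1: a0@(2,1):P a1@(0,5):R a2@(1,1):P a3@(1,1):P a4@(0,4):P a5@(0,1):P a6@(0,0):R
t=2: a0@(1,1):P a2@(0,1):P a3@(0,1):P a4@(0,5):P a5@(0,0):P
t=3: (unchanged — steady state)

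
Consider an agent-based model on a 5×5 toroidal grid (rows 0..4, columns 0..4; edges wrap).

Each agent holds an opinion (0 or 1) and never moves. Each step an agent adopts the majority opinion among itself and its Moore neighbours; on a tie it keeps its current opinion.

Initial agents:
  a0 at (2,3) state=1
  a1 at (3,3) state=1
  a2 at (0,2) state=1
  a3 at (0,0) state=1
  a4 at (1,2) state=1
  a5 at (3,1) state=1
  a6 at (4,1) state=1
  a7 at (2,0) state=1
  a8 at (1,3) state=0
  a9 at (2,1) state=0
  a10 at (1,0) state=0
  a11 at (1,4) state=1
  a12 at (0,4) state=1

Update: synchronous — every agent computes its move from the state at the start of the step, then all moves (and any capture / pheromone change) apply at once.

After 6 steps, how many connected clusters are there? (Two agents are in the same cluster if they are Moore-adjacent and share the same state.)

1

t=1: a0@(2,3):1 a1@(3,3):1 a2@(0,2):1 a3@(0,0):1 a4@(1,2):1 a5@(3,1):1 a6@(4,1):1 a7@(2,0):1 a8@(1,3):1 a9@(2,1):1 a10@(1,0):1 a11@(1,4):1 a12@(0,4):1
t=2: (unchanged — steady state)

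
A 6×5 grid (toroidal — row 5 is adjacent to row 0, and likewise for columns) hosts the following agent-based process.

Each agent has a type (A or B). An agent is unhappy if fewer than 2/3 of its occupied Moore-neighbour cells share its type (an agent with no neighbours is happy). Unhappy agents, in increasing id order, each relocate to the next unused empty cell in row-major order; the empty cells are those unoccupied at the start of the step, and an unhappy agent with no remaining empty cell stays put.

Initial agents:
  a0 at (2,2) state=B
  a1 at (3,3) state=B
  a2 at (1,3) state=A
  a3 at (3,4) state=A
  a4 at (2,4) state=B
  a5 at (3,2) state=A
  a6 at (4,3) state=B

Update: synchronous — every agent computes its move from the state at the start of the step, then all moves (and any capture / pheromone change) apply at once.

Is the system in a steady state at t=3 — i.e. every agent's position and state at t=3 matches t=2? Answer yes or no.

no

t=1: a0@(0,0):B a1@(0,1):B a2@(0,2):A a3@(0,3):A a4@(0,4):B a5@(1,0):A a6@(1,1):B
t=2: a0@(0,0):B a1@(1,2):B a2@(1,3):A a3@(1,4):A a4@(2,0):B a5@(2,1):A a6@(2,2):B
t=3: a0@(0,1):B a1@(0,2):B a2@(0,3):A a3@(0,4):A a4@(1,0):B a5@(1,1):A a6@(2,3):B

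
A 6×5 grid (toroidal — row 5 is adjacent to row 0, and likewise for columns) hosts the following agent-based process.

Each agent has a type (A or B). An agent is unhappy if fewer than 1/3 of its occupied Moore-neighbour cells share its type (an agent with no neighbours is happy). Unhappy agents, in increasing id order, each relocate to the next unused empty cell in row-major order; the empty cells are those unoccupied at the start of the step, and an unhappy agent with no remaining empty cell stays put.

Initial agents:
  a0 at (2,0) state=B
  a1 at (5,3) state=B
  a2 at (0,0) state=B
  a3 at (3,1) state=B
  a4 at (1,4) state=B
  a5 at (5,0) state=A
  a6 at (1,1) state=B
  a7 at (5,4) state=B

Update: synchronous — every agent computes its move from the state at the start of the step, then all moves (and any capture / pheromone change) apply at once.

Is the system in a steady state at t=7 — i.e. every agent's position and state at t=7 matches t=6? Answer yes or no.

t=1: a0@(2,0):B a1@(5,3):B a2@(0,0):B a3@(3,1):B a4@(1,4):B a5@(0,1):A a6@(1,1):B a7@(5,4):B
t=2: a0@(2,0):B a1@(5,3):B a2@(0,0):B a3@(3,1):B a4@(1,4):B a5@(0,2):A a6@(1,1):B a7@(5,4):B
t=3: a0@(2,0):B a1@(5,3):B a2@(0,0):B a3@(3,1):B a4@(1,4):B a5@(0,1):A a6@(1,1):B a7@(5,4):B
t=4: a0@(2,0):B a1@(5,3):B a2@(0,0):B a3@(3,1):B a4@(1,4):B a5@(0,2):A a6@(1,1):B a7@(5,4):B
t=5: a0@(2,0):B a1@(5,3):B a2@(0,0):B a3@(3,1):B a4@(1,4):B a5@(0,1):A a6@(1,1):B a7@(5,4):B
t=6: a0@(2,0):B a1@(5,3):B a2@(0,0):B a3@(3,1):B a4@(1,4):B a5@(0,2):A a6@(1,1):B a7@(5,4):B
t=7: a0@(2,0):B a1@(5,3):B a2@(0,0):B a3@(3,1):B a4@(1,4):B a5@(0,1):A a6@(1,1):B a7@(5,4):B

no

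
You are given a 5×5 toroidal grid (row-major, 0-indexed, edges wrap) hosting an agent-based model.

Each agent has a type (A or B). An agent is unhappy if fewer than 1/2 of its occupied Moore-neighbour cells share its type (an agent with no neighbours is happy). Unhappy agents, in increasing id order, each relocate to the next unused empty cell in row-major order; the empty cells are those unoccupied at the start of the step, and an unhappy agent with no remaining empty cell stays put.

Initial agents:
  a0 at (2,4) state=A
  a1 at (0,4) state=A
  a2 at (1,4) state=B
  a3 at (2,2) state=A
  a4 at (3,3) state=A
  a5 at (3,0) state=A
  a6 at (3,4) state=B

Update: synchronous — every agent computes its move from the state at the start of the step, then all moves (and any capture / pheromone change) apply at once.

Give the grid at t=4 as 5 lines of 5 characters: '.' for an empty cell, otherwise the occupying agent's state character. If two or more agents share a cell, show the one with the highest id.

.BBA.
.....
..A.A
A..A.
.....

t=1: a0@(2,4):A a1@(0,0):A a2@(0,1):B a3@(2,2):A a4@(3,3):A a5@(3,0):A a6@(0,2):B
t=2: a0@(2,4):A a1@(0,3):A a2@(0,1):B a3@(2,2):A a4@(3,3):A a5@(3,0):A a6@(0,2):B
t=3: a0@(2,4):A a1@(0,0):A a2@(0,1):B a3@(2,2):A a4@(3,3):A a5@(3,0):A a6@(0,2):B
t=4: a0@(2,4):A a1@(0,3):A a2@(0,1):B a3@(2,2):A a4@(3,3):A a5@(3,0):A a6@(0,2):B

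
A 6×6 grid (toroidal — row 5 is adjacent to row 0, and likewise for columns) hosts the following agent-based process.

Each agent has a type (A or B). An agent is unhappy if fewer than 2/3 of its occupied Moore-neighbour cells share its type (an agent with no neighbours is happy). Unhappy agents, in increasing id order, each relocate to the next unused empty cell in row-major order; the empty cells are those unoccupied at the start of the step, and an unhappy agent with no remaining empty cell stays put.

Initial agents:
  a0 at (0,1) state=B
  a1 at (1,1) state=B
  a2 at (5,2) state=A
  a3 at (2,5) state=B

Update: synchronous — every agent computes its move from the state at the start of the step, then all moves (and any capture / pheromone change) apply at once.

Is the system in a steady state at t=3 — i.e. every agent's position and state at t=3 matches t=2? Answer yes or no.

yes

t=1: a0@(0,0):B a1@(1,1):B a2@(0,2):A a3@(2,5):B
t=2: a0@(0,0):B a1@(0,1):B a2@(0,3):A a3@(2,5):B
t=3: (unchanged — steady state)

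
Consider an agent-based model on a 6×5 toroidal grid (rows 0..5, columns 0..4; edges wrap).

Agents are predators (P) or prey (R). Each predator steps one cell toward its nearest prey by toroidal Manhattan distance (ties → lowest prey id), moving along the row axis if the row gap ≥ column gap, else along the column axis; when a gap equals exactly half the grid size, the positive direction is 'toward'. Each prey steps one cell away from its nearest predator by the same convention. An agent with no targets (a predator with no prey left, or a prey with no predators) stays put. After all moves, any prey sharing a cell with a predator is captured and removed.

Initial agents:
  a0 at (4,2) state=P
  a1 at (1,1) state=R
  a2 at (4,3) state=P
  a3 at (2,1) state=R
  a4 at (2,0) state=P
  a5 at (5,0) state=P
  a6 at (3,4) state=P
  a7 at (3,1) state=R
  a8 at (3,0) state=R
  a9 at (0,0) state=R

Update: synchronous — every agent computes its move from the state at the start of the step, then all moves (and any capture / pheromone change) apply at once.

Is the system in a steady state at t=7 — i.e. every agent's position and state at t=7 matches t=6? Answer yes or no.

t=1: a0@(3,2):P a1@(0,1):R a2@(4,2):P a3@(2,2):R a4@(2,1):P a5@(0,0):P a6@(3,0):P a8@(4,0):R a9@(1,0):R
t=2: a0@(2,2):P a1@(0,2):R a2@(3,2):P a3@(1,2):R a4@(2,2):P a5@(0,1):P a6@(4,0):P a8@(5,0):R a9@(2,0):R
t=3: a0@(1,2):P a1@(0,3):R a2@(2,2):P a4@(1,2):P a5@(0,2):P a6@(5,0):P a8@(0,0):R a9@(2,4):R
t=4: a0@(0,2):P a1@(0,4):R a2@(2,3):P a4@(0,2):P a5@(0,3):P a6@(0,0):P a8@(1,0):R a9@(2,0):R
t=5: a0@(0,3):P a1@(0,0):R a2@(2,4):P a4@(0,3):P a5@(0,4):P a6@(0,4):P a8@(2,0):R a9@(2,1):R
t=6: a0@(0,4):P a1@(0,1):R a2@(2,0):P a4@(0,4):P a5@(0,0):P a6@(0,0):P a8@(2,1):R a9@(2,2):R
t=7: a0@(0,0):P a1@(0,2):R a2@(2,1):P a4@(0,0):P a5@(0,1):P a6@(0,1):P a8@(2,2):R a9@(2,3):R

no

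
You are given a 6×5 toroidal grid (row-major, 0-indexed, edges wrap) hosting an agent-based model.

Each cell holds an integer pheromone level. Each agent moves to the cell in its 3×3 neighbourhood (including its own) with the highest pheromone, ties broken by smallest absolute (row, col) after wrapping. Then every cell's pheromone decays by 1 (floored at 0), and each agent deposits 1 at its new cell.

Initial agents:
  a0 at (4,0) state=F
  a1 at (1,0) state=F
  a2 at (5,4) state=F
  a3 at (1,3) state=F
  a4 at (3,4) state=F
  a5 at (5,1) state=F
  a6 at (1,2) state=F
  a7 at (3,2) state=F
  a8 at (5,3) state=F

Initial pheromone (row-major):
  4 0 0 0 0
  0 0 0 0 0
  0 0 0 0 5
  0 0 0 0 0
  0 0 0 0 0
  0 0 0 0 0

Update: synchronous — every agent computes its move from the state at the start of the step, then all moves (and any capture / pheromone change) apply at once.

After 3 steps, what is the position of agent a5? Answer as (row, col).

(0, 0)

t=1: a0@(3,0) a1@(2,4) a2@(0,0) a3@(2,4) a4@(2,4) a5@(0,0) a6@(0,1) a7@(2,1) a8@(0,2) | pheromone: 5 1 1 0 0 / 0 0 0 0 0 / 0 1 0 0 7 / 1 0 0 0 0 / 0 0 0 0 0 / 0 0 0 0 0
t=2: a0@(2,4) a1@(2,4) a2@(0,0) a3@(2,4) a4@(2,4) a5@(0,0) a6@(0,0) a7@(2,1) a8@(0,1) | pheromone: 7 1 0 0 0 / 0 0 0 0 0 / 0 1 0 0 10 / 0 0 0 0 0 / 0 0 0 0 0 / 0 0 0 0 0
t=3: a0@(2,4) a1@(2,4) a2@(0,0) a3@(2,4) a4@(2,4) a5@(0,0) a6@(0,0) a7@(2,1) a8@(0,0) | pheromone: 10 0 0 0 0 / 0 0 0 0 0 / 0 1 0 0 13 / 0 0 0 0 0 / 0 0 0 0 0 / 0 0 0 0 0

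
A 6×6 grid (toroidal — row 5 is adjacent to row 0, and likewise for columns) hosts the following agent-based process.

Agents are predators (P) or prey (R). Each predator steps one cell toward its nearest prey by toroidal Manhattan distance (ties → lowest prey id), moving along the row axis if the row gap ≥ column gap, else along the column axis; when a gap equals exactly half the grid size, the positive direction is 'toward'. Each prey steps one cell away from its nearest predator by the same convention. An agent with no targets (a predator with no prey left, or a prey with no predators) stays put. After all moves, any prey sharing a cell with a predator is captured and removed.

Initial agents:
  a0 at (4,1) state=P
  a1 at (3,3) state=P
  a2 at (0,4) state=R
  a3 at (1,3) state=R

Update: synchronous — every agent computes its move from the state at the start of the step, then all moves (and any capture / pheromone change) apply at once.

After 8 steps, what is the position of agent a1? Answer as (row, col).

(5, 1)

t=1: a0@(4,2):P a1@(2,3):P a2@(5,4):R a3@(0,3):R
t=2: a0@(4,3):P a1@(1,3):P a2@(5,5):R a3@(5,3):R
t=3: a0@(5,3):P a1@(0,3):P a2@(5,0):R
t=4: a0@(5,4):P a1@(0,4):P a2@(5,5):R
t=5: a0@(5,5):P a1@(5,4):P a2@(5,0):R
t=6: a0@(5,0):P a1@(5,5):P a2@(5,1):R
t=7: a0@(5,1):P a1@(5,0):P a2@(5,2):R
t=8: a0@(5,2):P a1@(5,1):P a2@(5,3):R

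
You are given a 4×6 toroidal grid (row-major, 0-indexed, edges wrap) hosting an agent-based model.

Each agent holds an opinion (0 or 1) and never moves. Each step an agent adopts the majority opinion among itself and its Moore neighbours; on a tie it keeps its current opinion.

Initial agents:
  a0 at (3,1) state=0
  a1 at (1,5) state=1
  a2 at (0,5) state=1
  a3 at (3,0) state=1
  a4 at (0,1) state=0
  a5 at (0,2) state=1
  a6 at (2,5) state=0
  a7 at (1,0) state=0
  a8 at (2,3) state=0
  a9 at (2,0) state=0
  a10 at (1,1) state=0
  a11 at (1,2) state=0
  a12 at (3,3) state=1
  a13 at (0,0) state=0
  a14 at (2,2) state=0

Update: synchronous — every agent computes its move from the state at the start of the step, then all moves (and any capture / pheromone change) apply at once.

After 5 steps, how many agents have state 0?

15

t=1: a0@(3,1):0 a1@(1,5):0 a2@(0,5):1 a3@(3,0):0 a4@(0,1):0 a5@(0,2):0 a6@(2,5):0 a7@(1,0):0 a8@(2,3):0 a9@(2,0):0 a10@(1,1):0 a11@(1,2):0 a12@(3,3):1 a13@(0,0):0 a14@(2,2):0
t=2: a0@(3,1):0 a1@(1,5):0 a2@(0,5):0 a3@(3,0):0 a4@(0,1):0 a5@(0,2):0 a6@(2,5):0 a7@(1,0):0 a8@(2,3):0 a9@(2,0):0 a10@(1,1):0 a11@(1,2):0 a12@(3,3):0 a13@(0,0):0 a14@(2,2):0
t=3: (unchanged — steady state)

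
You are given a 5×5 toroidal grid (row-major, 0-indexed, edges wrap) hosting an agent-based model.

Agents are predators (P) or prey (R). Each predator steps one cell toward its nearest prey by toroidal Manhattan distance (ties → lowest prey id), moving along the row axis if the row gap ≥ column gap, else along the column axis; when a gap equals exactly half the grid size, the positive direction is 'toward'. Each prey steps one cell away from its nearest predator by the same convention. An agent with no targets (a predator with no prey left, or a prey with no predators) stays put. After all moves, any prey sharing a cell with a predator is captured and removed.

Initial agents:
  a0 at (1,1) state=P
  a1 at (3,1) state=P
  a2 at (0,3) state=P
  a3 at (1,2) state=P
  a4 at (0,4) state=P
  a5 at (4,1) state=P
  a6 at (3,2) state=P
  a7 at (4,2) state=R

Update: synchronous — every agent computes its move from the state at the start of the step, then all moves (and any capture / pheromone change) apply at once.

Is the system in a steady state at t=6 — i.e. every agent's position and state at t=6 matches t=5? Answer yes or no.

yes

t=1: a0@(0,1):P a1@(4,1):P a2@(4,3):P a3@(0,2):P a4@(0,3):P a5@(4,2):P a6@(4,2):P
t=2: (unchanged — steady state)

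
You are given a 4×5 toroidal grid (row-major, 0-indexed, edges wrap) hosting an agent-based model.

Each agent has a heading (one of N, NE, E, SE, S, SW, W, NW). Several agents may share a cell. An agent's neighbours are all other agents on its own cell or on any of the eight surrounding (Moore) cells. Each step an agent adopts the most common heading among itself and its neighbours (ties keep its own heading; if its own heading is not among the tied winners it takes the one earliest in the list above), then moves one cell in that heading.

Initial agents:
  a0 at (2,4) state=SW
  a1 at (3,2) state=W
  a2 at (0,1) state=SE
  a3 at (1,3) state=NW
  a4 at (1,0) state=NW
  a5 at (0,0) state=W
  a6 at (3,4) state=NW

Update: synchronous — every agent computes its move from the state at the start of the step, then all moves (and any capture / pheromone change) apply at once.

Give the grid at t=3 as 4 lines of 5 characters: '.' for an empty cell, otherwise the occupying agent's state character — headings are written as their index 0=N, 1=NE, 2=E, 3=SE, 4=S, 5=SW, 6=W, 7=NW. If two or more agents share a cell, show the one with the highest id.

.7.6.
..7..
7.7..
.7..6

t=1: a0@(1,3):NW a1@(3,1):W a2@(0,0):W a3@(0,2):NW a4@(0,4):NW a5@(3,4):NW a6@(2,3):NW
t=2: a0@(0,2):NW a1@(3,0):W a2@(0,4):W a3@(3,1):NW a4@(3,3):NW a5@(2,3):NW a6@(1,2):NW
t=3: a0@(3,1):NW a1@(3,4):W a2@(0,3):W a3@(2,0):NW a4@(2,2):NW a5@(1,2):NW a6@(0,1):NW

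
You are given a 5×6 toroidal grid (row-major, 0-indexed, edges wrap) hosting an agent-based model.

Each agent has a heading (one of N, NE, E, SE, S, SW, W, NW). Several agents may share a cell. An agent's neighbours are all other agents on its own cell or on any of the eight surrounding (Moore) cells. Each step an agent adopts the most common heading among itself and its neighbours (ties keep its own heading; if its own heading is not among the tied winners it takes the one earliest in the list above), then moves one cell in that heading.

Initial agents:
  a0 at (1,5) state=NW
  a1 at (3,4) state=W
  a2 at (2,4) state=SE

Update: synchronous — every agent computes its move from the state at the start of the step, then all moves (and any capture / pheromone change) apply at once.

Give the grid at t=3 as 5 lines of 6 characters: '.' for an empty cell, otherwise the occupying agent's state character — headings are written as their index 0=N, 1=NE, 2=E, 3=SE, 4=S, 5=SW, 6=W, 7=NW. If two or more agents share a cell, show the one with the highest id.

.3....
......
......
.67...
......

t=1: a0@(0,4):NW a1@(3,3):W a2@(3,5):SE
t=2: a0@(4,3):NW a1@(3,2):W a2@(4,0):SE
t=3: a0@(3,2):NW a1@(3,1):W a2@(0,1):SE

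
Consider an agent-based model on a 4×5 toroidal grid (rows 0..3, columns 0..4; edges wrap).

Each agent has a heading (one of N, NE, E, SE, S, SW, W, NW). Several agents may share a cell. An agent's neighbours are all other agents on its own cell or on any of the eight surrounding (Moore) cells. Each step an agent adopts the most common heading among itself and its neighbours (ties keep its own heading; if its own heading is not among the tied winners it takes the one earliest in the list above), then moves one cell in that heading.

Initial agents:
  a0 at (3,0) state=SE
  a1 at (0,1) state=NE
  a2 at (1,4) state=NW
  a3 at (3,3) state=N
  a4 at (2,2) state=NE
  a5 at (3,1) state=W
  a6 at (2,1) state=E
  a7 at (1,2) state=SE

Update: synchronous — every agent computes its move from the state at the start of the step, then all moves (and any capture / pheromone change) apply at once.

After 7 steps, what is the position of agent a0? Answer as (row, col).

t=1: a0@(0,1):SE a1@(1,2):SE a2@(0,3):NW a3@(2,3):N a4@(1,3):NE a5@(2,2):NE a6@(3,2):SE a7@(0,3):NE
t=2: a0@(1,2):SE a1@(0,3):NE a2@(3,4):NE a3@(1,4):NE a4@(0,4):NE a5@(1,3):NE a6@(0,3):SE a7@(3,4):NE
t=3: a0@(2,3):SE a1@(3,4):NE a2@(2,0):NE a3@(0,0):NE a4@(3,0):NE a5@(0,4):NE a6@(3,4):NE a7@(2,0):NE
t=4: a0@(1,4):NE a1@(2,0):NE a2@(1,1):NE a3@(3,1):NE a4@(2,1):NE a5@(3,0):NE a6@(2,0):NE a7@(1,1):NE
t=5: a0@(0,0):NE a1@(1,1):NE a2@(0,2):NE a3@(2,2):NE a4@(1,2):NE a5@(2,1):NE a6@(1,1):NE a7@(0,2):NE
t=6: a0@(3,1):NE a1@(0,2):NE a2@(3,3):NE a3@(1,3):NE a4@(0,3):NE a5@(1,2):NE a6@(0,2):NE a7@(3,3):NE
t=7: a0@(2,2):NE a1@(3,3):NE a2@(2,4):NE a3@(0,4):NE a4@(3,4):NE a5@(0,3):NE a6@(3,3):NE a7@(2,4):NE

(2, 2)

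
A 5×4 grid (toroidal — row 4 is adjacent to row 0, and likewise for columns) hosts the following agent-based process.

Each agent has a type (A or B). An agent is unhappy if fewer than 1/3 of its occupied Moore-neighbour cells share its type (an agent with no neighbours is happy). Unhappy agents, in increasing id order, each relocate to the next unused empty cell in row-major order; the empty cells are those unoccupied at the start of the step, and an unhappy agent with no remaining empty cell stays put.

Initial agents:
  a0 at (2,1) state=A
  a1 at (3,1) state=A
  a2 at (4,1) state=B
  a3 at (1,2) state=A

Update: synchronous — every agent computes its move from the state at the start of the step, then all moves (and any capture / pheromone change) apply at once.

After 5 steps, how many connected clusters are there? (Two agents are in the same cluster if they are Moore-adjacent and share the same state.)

2

t=1: a0@(2,1):A a1@(3,1):A a2@(0,0):B a3@(1,2):A
t=2: (unchanged — steady state)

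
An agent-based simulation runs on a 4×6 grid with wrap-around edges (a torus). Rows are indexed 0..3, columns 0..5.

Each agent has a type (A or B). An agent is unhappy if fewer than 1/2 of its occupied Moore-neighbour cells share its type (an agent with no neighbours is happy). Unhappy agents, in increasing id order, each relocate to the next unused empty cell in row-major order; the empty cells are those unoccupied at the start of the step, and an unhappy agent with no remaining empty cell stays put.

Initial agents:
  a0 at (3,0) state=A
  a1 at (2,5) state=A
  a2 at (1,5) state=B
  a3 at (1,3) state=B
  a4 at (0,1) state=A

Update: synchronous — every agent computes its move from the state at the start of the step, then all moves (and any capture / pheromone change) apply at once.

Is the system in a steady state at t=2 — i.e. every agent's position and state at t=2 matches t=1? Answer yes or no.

no

t=1: a0@(3,0):A a1@(2,5):A a2@(0,0):B a3@(1,3):B a4@(0,1):A
t=2: a0@(3,0):A a1@(2,5):A a2@(0,2):B a3@(1,3):B a4@(0,1):A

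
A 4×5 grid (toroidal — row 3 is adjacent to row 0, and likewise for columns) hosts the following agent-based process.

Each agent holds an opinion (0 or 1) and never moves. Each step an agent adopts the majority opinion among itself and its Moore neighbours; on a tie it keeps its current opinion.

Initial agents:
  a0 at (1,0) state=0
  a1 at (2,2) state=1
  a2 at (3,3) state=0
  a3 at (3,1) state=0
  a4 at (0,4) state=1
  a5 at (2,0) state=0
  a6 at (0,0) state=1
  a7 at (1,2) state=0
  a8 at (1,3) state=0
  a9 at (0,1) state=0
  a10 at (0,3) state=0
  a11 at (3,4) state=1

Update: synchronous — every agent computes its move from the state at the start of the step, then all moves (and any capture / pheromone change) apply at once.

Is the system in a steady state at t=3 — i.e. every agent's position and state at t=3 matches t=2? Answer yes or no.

no

t=1: a0@(1,0):0 a1@(2,2):0 a2@(3,3):1 a3@(3,1):0 a4@(0,4):0 a5@(2,0):0 a6@(0,0):1 a7@(1,2):0 a8@(1,3):0 a9@(0,1):0 a10@(0,3):0 a11@(3,4):1
t=2: a0@(1,0):0 a1@(2,2):0 a2@(3,3):0 a3@(3,1):0 a4@(0,4):0 a5@(2,0):0 a6@(0,0):0 a7@(1,2):0 a8@(1,3):0 a9@(0,1):0 a10@(0,3):0 a11@(3,4):1
t=3: a0@(1,0):0 a1@(2,2):0 a2@(3,3):0 a3@(3,1):0 a4@(0,4):0 a5@(2,0):0 a6@(0,0):0 a7@(1,2):0 a8@(1,3):0 a9@(0,1):0 a10@(0,3):0 a11@(3,4):0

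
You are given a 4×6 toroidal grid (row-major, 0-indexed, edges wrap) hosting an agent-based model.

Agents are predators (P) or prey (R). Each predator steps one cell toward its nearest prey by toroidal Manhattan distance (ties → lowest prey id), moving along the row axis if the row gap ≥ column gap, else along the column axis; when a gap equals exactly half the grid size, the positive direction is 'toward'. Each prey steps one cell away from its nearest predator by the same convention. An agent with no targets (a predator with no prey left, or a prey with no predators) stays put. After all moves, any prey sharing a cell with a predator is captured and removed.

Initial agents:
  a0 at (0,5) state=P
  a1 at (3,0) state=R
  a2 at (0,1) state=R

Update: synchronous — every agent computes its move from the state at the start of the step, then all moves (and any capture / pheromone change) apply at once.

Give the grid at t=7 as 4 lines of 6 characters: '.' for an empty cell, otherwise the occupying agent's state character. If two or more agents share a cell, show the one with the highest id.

R.....
.....P
......
.R....

t=1: a0@(3,5):P a1@(2,0):R a2@(0,2):R
t=2: a0@(2,5):P a1@(1,0):R a2@(0,1):R
t=3: a0@(1,5):P a1@(0,0):R a2@(3,1):R
t=4: a0@(0,5):P a1@(3,0):R a2@(2,1):R
t=5: a0@(3,5):P a1@(2,0):R a2@(1,1):R
t=6: a0@(2,5):P a1@(1,0):R a2@(0,1):R
t=7: a0@(1,5):P a1@(0,0):R a2@(3,1):R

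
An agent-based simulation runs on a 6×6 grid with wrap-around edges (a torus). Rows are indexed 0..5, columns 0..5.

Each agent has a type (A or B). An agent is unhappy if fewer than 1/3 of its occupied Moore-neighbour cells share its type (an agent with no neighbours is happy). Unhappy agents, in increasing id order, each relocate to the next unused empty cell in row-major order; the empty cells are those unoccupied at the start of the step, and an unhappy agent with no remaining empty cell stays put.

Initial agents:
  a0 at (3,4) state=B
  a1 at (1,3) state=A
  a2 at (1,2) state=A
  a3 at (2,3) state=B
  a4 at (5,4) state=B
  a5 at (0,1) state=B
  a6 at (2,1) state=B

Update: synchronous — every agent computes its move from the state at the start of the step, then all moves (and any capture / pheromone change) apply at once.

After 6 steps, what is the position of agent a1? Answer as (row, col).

t=1: a0@(3,4):B a1@(1,3):A a2@(0,0):A a3@(2,3):B a4@(5,4):B a5@(0,2):B a6@(0,3):B
t=2: a0@(3,4):B a1@(0,1):A a2@(0,0):A a3@(2,3):B a4@(5,4):B a5@(0,2):B a6@(0,3):B
t=3: (unchanged — steady state)

(0, 1)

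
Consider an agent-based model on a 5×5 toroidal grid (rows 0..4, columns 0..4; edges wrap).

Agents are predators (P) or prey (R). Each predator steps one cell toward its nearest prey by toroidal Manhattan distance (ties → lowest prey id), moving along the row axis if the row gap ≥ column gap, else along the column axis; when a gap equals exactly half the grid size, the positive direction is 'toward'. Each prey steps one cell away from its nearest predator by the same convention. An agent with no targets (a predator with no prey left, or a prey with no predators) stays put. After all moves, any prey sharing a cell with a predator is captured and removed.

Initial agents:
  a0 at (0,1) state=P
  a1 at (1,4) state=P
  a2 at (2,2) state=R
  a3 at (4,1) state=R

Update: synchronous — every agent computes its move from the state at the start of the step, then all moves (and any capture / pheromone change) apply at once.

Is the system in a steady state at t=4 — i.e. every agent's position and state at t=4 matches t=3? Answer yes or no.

no

t=1: a0@(4,1):P a1@(1,3):P a2@(3,2):R a3@(3,1):R
t=2: a0@(3,1):P a1@(2,3):P a2@(2,2):R a3@(2,1):R
t=3: a0@(2,1):P a1@(2,2):P a3@(1,1):R
t=4: a0@(1,1):P a1@(1,2):P a3@(0,1):R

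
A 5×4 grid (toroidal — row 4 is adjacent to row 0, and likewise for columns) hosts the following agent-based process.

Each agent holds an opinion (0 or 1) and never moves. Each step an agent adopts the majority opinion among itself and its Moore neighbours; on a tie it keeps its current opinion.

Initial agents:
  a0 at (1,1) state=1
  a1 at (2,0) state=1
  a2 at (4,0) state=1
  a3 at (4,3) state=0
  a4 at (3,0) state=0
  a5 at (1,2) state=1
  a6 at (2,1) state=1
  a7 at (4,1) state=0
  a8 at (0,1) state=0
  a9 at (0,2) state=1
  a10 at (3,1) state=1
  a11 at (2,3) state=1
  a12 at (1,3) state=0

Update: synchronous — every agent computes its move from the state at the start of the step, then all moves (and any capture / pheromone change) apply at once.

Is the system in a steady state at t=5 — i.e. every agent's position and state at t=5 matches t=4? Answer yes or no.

no

t=1: a0@(1,1):1 a1@(2,0):1 a2@(4,0):0 a3@(4,3):0 a4@(3,0):1 a5@(1,2):1 a6@(2,1):1 a7@(4,1):0 a8@(0,1):1 a9@(0,2):0 a10@(3,1):1 a11@(2,3):1 a12@(1,3):1
t=2: a0@(1,1):1 a1@(2,0):1 a2@(4,0):0 a3@(4,3):0 a4@(3,0):1 a5@(1,2):1 a6@(2,1):1 a7@(4,1):0 a8@(0,1):1 a9@(0,2):1 a10@(3,1):1 a11@(2,3):1 a12@(1,3):1
t=3: a0@(1,1):1 a1@(2,0):1 a2@(4,0):0 a3@(4,3):0 a4@(3,0):1 a5@(1,2):1 a6@(2,1):1 a7@(4,1):1 a8@(0,1):1 a9@(0,2):1 a10@(3,1):1 a11@(2,3):1 a12@(1,3):1
t=4: a0@(1,1):1 a1@(2,0):1 a2@(4,0):1 a3@(4,3):0 a4@(3,0):1 a5@(1,2):1 a6@(2,1):1 a7@(4,1):1 a8@(0,1):1 a9@(0,2):1 a10@(3,1):1 a11@(2,3):1 a12@(1,3):1
t=5: a0@(1,1):1 a1@(2,0):1 a2@(4,0):1 a3@(4,3):1 a4@(3,0):1 a5@(1,2):1 a6@(2,1):1 a7@(4,1):1 a8@(0,1):1 a9@(0,2):1 a10@(3,1):1 a11@(2,3):1 a12@(1,3):1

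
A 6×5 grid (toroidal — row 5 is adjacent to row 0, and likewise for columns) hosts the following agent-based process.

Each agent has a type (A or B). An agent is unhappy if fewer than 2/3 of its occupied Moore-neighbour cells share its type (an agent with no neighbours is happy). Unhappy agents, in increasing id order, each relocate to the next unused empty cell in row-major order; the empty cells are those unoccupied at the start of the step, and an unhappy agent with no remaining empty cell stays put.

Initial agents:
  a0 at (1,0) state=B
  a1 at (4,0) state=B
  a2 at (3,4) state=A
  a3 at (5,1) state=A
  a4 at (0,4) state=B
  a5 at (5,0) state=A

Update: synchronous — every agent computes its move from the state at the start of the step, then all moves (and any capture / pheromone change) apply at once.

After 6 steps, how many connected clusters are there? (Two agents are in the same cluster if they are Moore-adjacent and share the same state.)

t=1: a0@(1,0):B a1@(0,0):B a2@(0,1):A a3@(0,2):A a4@(0,3):B a5@(1,1):A
t=2: a0@(0,4):B a1@(1,2):B a2@(1,3):A a3@(0,2):A a4@(1,4):B a5@(2,0):A
t=3: a0@(0,0):B a1@(0,1):B a2@(0,3):A a3@(1,0):A a4@(1,1):B a5@(2,1):A
t=4: a0@(0,0):B a1@(0,1):B a2@(0,3):A a3@(0,2):A a4@(0,4):B a5@(1,2):A
t=5: a0@(0,0):B a1@(1,0):B a2@(0,3):A a3@(0,2):A a4@(1,1):B a5@(1,2):A
t=6: a0@(0,0):B a1@(1,0):B a2@(0,3):A a3@(0,2):A a4@(0,1):B a5@(1,2):A

2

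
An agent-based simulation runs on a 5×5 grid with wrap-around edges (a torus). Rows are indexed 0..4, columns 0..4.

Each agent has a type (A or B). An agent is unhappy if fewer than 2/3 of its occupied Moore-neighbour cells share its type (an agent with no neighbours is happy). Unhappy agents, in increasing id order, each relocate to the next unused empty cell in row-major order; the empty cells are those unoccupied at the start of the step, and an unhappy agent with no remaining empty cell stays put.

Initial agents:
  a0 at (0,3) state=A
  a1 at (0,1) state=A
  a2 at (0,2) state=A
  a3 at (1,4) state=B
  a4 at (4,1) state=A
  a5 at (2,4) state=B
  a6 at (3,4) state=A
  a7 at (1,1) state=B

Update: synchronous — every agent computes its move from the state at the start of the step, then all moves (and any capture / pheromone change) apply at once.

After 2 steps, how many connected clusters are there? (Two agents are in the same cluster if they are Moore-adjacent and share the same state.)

t=1: a0@(0,0):A a1@(0,1):A a2@(0,2):A a3@(0,4):B a4@(4,1):A a5@(1,0):B a6@(1,2):A a7@(1,3):B
t=2: a0@(0,3):A a1@(0,1):A a2@(0,2):A a3@(0,4):B a4@(4,1):A a5@(1,1):B a6@(1,2):A a7@(1,4):B

3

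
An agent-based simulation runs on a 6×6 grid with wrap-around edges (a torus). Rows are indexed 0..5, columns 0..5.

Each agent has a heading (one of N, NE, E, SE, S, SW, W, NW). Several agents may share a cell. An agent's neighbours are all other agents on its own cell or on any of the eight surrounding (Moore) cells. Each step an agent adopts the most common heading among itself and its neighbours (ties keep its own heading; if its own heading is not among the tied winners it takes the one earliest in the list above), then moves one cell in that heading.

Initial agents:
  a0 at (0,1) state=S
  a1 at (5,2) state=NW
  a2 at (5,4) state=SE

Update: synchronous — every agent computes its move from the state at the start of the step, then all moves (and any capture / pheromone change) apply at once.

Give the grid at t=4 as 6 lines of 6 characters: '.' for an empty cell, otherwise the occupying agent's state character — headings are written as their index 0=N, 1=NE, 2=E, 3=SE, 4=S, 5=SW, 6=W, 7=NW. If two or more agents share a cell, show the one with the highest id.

......
....7.
......
..3...
.4....
......

t=1: a0@(1,1):S a1@(4,1):NW a2@(0,5):SE
t=2: a0@(2,1):S a1@(3,0):NW a2@(1,0):SE
t=3: a0@(3,1):S a1@(2,5):NW a2@(2,1):SE
t=4: a0@(4,1):S a1@(1,4):NW a2@(3,2):SE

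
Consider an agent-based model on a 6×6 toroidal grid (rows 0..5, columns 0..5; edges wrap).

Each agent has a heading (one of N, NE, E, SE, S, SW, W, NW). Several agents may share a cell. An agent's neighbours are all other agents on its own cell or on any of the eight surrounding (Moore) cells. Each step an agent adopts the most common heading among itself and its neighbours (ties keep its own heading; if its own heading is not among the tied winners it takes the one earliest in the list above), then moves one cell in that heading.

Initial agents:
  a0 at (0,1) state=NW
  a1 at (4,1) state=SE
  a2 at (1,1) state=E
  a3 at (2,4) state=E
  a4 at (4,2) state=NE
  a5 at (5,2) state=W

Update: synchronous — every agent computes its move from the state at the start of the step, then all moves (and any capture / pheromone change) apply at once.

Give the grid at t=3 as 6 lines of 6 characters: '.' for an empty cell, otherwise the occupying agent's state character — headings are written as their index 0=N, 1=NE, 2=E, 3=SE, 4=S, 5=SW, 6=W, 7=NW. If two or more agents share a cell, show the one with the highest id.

......
....21
.2....
....7.
......
.....6

t=1: a0@(5,0):NW a1@(5,2):SE a2@(1,2):E a3@(2,5):E a4@(3,3):NE a5@(5,1):W
t=2: a0@(4,5):NW a1@(0,3):SE a2@(1,3):E a3@(2,0):E a4@(2,4):NE a5@(5,0):W
t=3: a0@(3,4):NW a1@(1,4):SE a2@(1,4):E a3@(2,1):E a4@(1,5):NE a5@(5,5):W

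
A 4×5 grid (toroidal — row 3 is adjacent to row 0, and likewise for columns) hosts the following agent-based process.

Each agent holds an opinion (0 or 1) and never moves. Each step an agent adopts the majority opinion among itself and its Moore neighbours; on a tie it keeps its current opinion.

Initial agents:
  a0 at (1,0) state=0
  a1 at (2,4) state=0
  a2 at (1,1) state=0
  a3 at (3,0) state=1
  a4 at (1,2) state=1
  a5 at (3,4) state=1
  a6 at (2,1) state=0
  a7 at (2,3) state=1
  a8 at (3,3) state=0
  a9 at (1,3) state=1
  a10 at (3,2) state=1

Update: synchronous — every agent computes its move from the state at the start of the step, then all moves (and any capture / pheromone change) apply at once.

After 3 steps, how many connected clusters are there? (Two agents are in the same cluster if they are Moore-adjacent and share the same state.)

2

t=1: a0@(1,0):0 a1@(2,4):1 a2@(1,1):0 a3@(3,0):1 a4@(1,2):1 a5@(3,4):1 a6@(2,1):0 a7@(2,3):1 a8@(3,3):1 a9@(1,3):1 a10@(3,2):1
t=2: (unchanged — steady state)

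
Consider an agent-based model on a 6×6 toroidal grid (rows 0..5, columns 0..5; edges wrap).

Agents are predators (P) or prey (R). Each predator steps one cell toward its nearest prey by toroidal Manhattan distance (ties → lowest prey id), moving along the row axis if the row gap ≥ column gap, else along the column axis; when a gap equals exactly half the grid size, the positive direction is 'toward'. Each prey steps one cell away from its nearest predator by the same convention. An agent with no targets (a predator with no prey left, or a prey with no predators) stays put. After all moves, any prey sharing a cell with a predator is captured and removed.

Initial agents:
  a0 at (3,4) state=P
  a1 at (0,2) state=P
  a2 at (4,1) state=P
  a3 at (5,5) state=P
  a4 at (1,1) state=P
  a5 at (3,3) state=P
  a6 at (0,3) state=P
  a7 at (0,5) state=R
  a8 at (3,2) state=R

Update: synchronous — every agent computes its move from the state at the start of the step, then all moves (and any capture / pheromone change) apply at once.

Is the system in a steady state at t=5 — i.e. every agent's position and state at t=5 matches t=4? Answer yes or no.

t=1: a0@(3,3):P a1@(0,3):P a2@(3,1):P a3@(0,5):P a4@(1,0):P a5@(3,2):P a6@(0,4):P a7@(1,5):R
t=2: a0@(2,3):P a1@(0,4):P a2@(2,1):P a3@(1,5):P a4@(1,5):P a5@(3,3):P a6@(1,4):P a7@(2,5):R
t=3: a0@(2,4):P a1@(1,4):P a2@(2,0):P a3@(2,5):P a4@(2,5):P a5@(3,4):P a6@(2,4):P a7@(3,5):R
t=4: a0@(3,4):P a1@(2,4):P a2@(3,0):P a3@(3,5):P a4@(3,5):P a5@(3,5):P a6@(3,4):P a7@(4,5):R
t=5: a0@(4,4):P a1@(3,4):P a2@(4,0):P a3@(4,5):P a4@(4,5):P a5@(4,5):P a6@(4,4):P a7@(5,5):R

no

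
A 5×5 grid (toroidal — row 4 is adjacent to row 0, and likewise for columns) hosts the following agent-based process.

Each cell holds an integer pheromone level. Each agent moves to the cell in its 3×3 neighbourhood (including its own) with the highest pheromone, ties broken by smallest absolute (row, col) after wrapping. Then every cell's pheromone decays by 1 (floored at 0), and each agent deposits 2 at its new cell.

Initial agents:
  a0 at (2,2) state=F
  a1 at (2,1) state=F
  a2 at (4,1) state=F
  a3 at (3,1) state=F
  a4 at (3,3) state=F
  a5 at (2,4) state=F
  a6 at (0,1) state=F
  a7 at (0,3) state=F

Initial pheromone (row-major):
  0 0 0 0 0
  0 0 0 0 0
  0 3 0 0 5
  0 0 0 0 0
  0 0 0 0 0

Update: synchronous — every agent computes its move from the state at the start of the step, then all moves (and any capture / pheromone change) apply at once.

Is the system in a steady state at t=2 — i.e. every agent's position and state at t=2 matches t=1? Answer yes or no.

yes

t=1: a0@(2,1) a1@(2,1) a2@(0,0) a3@(2,1) a4@(2,4) a5@(2,4) a6@(0,0) a7@(0,2) | pheromone: 4 0 2 0 0 / 0 0 0 0 0 / 0 8 0 0 8 / 0 0 0 0 0 / 0 0 0 0 0
t=2: a0@(2,1) a1@(2,1) a2@(0,0) a3@(2,1) a4@(2,4) a5@(2,4) a6@(0,0) a7@(0,2) | pheromone: 7 0 3 0 0 / 0 0 0 0 0 / 0 13 0 0 11 / 0 0 0 0 0 / 0 0 0 0 0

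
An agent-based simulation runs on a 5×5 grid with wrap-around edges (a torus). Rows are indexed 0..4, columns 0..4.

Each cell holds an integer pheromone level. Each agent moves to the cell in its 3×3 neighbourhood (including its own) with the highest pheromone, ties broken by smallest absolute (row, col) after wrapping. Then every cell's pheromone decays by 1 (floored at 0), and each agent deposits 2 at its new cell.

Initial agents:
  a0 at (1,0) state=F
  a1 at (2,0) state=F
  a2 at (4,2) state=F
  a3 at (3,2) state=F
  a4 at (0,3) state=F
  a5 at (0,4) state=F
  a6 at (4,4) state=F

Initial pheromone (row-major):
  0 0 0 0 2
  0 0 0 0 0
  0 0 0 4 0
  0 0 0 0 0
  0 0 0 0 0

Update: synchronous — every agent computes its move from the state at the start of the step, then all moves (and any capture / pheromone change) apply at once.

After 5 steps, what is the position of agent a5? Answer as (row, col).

(0, 4)

t=1: a0@(0,4) a1@(1,0) a2@(0,1) a3@(2,3) a4@(0,4) a5@(0,4) a6@(0,4) | pheromone: 0 2 0 0 9 / 2 0 0 0 0 / 0 0 0 5 0 / 0 0 0 0 0 / 0 0 0 0 0
t=2: a0@(0,4) a1@(0,4) a2@(0,1) a3@(2,3) a4@(0,4) a5@(0,4) a6@(0,4) | pheromone: 0 3 0 0 18 / 1 0 0 0 0 / 0 0 0 6 0 / 0 0 0 0 0 / 0 0 0 0 0
t=3: a0@(0,4) a1@(0,4) a2@(0,1) a3@(2,3) a4@(0,4) a5@(0,4) a6@(0,4) | pheromone: 0 4 0 0 27 / 0 0 0 0 0 / 0 0 0 7 0 / 0 0 0 0 0 / 0 0 0 0 0
t=4: a0@(0,4) a1@(0,4) a2@(0,1) a3@(2,3) a4@(0,4) a5@(0,4) a6@(0,4) | pheromone: 0 5 0 0 36 / 0 0 0 0 0 / 0 0 0 8 0 / 0 0 0 0 0 / 0 0 0 0 0
t=5: a0@(0,4) a1@(0,4) a2@(0,1) a3@(2,3) a4@(0,4) a5@(0,4) a6@(0,4) | pheromone: 0 6 0 0 45 / 0 0 0 0 0 / 0 0 0 9 0 / 0 0 0 0 0 / 0 0 0 0 0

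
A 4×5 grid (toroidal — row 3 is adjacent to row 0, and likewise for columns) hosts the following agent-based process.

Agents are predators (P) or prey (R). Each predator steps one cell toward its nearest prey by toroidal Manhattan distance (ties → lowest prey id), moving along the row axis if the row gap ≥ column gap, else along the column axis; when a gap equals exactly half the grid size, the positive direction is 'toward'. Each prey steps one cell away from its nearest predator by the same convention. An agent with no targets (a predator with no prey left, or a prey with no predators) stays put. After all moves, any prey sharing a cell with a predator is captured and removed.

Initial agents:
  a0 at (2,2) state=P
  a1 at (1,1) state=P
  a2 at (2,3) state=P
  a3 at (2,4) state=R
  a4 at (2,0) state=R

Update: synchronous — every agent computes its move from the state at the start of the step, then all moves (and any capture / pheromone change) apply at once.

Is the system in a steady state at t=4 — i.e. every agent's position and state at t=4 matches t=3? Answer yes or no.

yes

t=1: a0@(2,3):P a1@(2,1):P a2@(2,4):P a3@(2,0):R
t=2: a0@(2,4):P a1@(2,0):P a2@(2,0):P
t=3: (unchanged — steady state)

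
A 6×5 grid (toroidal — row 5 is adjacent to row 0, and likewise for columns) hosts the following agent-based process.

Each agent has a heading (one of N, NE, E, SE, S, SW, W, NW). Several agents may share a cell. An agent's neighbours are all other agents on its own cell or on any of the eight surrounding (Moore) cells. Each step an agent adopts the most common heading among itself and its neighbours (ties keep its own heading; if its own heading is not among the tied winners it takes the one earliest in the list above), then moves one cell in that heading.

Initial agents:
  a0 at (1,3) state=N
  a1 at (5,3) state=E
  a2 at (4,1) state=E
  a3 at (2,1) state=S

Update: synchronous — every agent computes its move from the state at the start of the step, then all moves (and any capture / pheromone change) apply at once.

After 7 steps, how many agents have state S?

t=1: a0@(0,3):N a1@(5,4):E a2@(4,2):E a3@(3,1):S
t=2: a0@(5,3):N a1@(5,0):E a2@(4,3):E a3@(4,1):S
t=3: a0@(4,3):N a1@(5,1):E a2@(4,4):E a3@(5,1):S
t=4: a0@(3,3):N a1@(5,2):E a2@(4,0):E a3@(0,1):S
t=5: a0@(2,3):N a1@(5,3):E a2@(4,1):E a3@(1,1):S
t=6: a0@(1,3):N a1@(5,4):E a2@(4,2):E a3@(2,1):S
t=7: a0@(0,3):N a1@(5,0):E a2@(4,3):E a3@(3,1):S

1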